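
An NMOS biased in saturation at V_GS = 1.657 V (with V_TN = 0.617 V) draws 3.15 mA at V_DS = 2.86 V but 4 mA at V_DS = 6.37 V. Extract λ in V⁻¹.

λ = 0.0985 V⁻¹

With V_GS fixed, I_D ∝ (1 + λ V_DS) in saturation, so I_D2/I_D1 = (1 + λ V_DS2)/(1 + λ V_DS1).
4/3.15 = 1.27 = (1 + 6.37 λ)/(1 + 2.86 λ).
Solving: λ (I_D1 V_DS2 − I_D2 V_DS1) = I_D2 − I_D1, so λ = (4 − 3.15) / (3.15 × 6.37 − 4 × 2.86) = 0.85 / 8.63 = 0.0985 V⁻¹.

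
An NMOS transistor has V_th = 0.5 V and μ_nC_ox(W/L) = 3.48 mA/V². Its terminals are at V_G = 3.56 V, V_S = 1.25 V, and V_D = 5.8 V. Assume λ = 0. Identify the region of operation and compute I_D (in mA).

Saturation; I_D = 5.70 mA

V_GS = V_G − V_S = 3.56 − 1.25 = 2.31 V; V_DS = V_D − V_S = 5.8 − 1.25 = 4.55 V.
V_ov = V_GS − V_th = 2.31 − 0.5 = 1.81 V.
Since V_DS = 4.55 V ≥ V_ov = 1.81 V, the device is in saturation.
I_D = ½ k_n V_ov² = 0.5 × 3.48 × 1.81² = 5.7 mA.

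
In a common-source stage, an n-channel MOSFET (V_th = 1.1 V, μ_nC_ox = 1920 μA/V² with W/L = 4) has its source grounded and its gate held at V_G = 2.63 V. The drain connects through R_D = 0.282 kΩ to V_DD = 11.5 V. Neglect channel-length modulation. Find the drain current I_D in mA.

V_GS = V_G = 2.63 V, so V_ov = 2.63 − 1.1 = 1.53 V.
k_n = μ_nC_ox · (W/L) = 7.68 mA/V².
Assume saturation: I_D = ½ k_n V_ov² = 0.5 × 7.68 × 1.53² = 8.99 mA, giving V_DS = V_DD − I_D R_D = 11.5 − 8.99 × 0.282 = 8.97 V.
V_DS = 8.97 V ≥ V_ov = 1.53 V, confirming saturation.

I_D = 8.99 mA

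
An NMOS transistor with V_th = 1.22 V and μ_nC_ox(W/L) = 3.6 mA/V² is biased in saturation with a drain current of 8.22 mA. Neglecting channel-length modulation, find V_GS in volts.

In saturation I_D = ½ k_n (V_GS − V_th)², so V_GS − V_th = √(2 I_D / k_n) = √(2 × 8.22 / 3.6) = 2.14 V.
V_GS = 1.22 + 2.14 = 3.36 V.

V_GS = 3.36 V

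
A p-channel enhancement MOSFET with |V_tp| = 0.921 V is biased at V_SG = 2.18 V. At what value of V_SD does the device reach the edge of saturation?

The boundary between triode and saturation is V_SD = V_SG − |V_tp| = V_ov.
V_ov = 2.18 − 0.921 = 1.26 V.

V_SD,sat = 1.26 V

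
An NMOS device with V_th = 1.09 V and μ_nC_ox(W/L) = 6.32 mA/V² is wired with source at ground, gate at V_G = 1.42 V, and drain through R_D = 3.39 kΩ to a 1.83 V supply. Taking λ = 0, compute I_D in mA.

V_GS = V_G = 1.42 V, so V_ov = 1.42 − 1.09 = 0.33 V.
Assume saturation: I_D = ½ k_n V_ov² = 0.5 × 6.32 × 0.33² = 0.344 mA, giving V_DS = V_DD − I_D R_D = 1.83 − 0.344 × 3.39 = 0.663 V.
V_DS = 0.663 V ≥ V_ov = 0.33 V, confirming saturation.

I_D = 0.344 mA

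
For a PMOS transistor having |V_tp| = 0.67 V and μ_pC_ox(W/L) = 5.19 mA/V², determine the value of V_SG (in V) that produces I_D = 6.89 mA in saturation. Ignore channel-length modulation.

In saturation I_D = ½ k_p (V_SG − |V_tp|)², so V_SG − |V_tp| = √(2 I_D / k_p) = √(2 × 6.89 / 5.19) = 1.63 V.
V_SG = 0.67 + 1.63 = 2.3 V.

V_SG = 2.30 V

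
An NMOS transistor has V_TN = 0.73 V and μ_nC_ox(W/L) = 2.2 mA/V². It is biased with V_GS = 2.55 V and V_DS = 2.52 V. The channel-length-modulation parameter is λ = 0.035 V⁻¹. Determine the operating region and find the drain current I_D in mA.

V_ov = V_GS − V_TN = 2.55 − 0.73 = 1.82 V.
Since V_DS = 2.52 V ≥ V_ov = 1.82 V, the device is in saturation.
I_D = ½ k_n V_ov² (1 + λ V_DS) = 0.5 × 2.2 × 1.82² × (1 + 0.035 × 2.52) = 3.97 mA.

Saturation; I_D = 3.97 mA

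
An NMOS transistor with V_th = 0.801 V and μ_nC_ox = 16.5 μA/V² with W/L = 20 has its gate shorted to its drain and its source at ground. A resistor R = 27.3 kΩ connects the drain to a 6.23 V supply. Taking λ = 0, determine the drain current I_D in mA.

I_D = 0.163 mA

With gate tied to drain, V_GS = V_DS ≥ V_GS − V_th, so the device is in saturation.
k_n = μ_nC_ox · (W/L) = 0.33 mA/V².
KCL at the drain: ½ k_n (V_GS − V_th)² = (V_DD − V_GS)/R.
Let x = V_GS − 0.801. Then 4.5 x² + x − 5.429 = 0, giving x = 0.992 V (positive root), so V_GS = 1.79 V.
I_D = (V_DD − V_GS)/R = (6.23 − 1.79) / 27.3 = 0.163 mA.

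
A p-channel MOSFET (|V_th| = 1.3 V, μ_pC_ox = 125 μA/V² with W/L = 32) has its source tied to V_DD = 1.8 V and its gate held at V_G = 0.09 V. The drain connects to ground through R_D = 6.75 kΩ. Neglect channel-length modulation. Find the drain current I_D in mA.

I_D = 0.239 mA

V_SG = V_DD − V_G = 1.8 − 0.09 = 1.71 V, so V_ov = 1.71 − 1.3 = 0.41 V.
k_p = μ_pC_ox · (W/L) = 4 mA/V².
Assume saturation: I_D = ½ k_p V_ov² = 0.5 × 4 × 0.41² = 0.336 mA, giving V_SD = V_DD − I_D R_D = 1.8 − 0.336 × 6.75 = -0.469 V.
But -0.469 V < V_ov = 0.41 V, so the device is actually in triode.
In triode I_D = k_p[V_ov V_SD − ½ V_SD²] and I_D = (V_DD − V_SD)/R_D. Equating: 13.5 V_SD² − 12.07 V_SD + 1.8 = 0, giving V_SD = 0.189 V (the root below V_ov).
I_D = (1.8 − 0.189) / 6.75 = 0.239 mA.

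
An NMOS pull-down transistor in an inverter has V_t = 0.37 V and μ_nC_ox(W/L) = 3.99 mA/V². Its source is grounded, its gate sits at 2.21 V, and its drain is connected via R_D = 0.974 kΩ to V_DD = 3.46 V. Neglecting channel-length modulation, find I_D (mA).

V_GS = V_G = 2.21 V, so V_ov = 2.21 − 0.37 = 1.84 V.
Assume saturation: I_D = ½ k_n V_ov² = 0.5 × 3.99 × 1.84² = 6.75 mA, giving V_DS = V_DD − I_D R_D = 3.46 − 6.75 × 0.974 = -3.12 V.
But -3.12 V < V_ov = 1.84 V, so the device is actually in triode.
In triode I_D = k_n[V_ov V_DS − ½ V_DS²] and I_D = (V_DD − V_DS)/R_D. Equating: 1.94 V_DS² − 8.151 V_DS + 3.46 = 0, giving V_DS = 0.479 V (the root below V_ov).
I_D = (3.46 − 0.479) / 0.974 = 3.06 mA.

I_D = 3.06 mA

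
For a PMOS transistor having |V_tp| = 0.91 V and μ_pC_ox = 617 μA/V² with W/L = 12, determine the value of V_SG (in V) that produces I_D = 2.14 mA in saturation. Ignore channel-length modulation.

V_SG = 1.67 V

k_p = μ_pC_ox · (W/L) = 7.404 mA/V².
In saturation I_D = ½ k_p (V_SG − |V_tp|)², so V_SG − |V_tp| = √(2 I_D / k_p) = √(2 × 2.14 / 7.404) = 0.76 V.
V_SG = 0.91 + 0.76 = 1.67 V.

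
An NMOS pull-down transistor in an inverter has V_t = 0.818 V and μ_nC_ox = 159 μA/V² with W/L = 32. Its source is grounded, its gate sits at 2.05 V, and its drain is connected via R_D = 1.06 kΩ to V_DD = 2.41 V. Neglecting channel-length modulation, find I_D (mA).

I_D = 1.93 mA

V_GS = V_G = 2.05 V, so V_ov = 2.05 − 0.818 = 1.23 V.
k_n = μ_nC_ox · (W/L) = 5.088 mA/V².
Assume saturation: I_D = ½ k_n V_ov² = 0.5 × 5.088 × 1.23² = 3.86 mA, giving V_DS = V_DD − I_D R_D = 2.41 − 3.86 × 1.06 = -1.68 V.
But -1.68 V < V_ov = 1.23 V, so the device is actually in triode.
In triode I_D = k_n[V_ov V_DS − ½ V_DS²] and I_D = (V_DD − V_DS)/R_D. Equating: 2.7 V_DS² − 7.645 V_DS + 2.41 = 0, giving V_DS = 0.361 V (the root below V_ov).
I_D = (2.41 − 0.361) / 1.06 = 1.93 mA.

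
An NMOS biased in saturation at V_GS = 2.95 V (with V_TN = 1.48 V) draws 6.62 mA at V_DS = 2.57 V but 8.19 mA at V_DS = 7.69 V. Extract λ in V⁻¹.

With V_GS fixed, I_D ∝ (1 + λ V_DS) in saturation, so I_D2/I_D1 = (1 + λ V_DS2)/(1 + λ V_DS1).
8.19/6.62 = 1.237 = (1 + 7.69 λ)/(1 + 2.57 λ).
Solving: λ (I_D1 V_DS2 − I_D2 V_DS1) = I_D2 − I_D1, so λ = (8.19 − 6.62) / (6.62 × 7.69 − 8.19 × 2.57) = 1.57 / 29.9 = 0.0526 V⁻¹.

λ = 0.0526 V⁻¹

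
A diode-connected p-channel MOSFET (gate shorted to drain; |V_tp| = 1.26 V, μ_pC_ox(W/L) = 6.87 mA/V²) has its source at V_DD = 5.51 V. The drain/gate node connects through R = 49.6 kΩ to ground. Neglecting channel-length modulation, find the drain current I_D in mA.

With gate tied to drain, V_SG = V_SD ≥ V_SG − |V_tp|, so the device is in saturation.
KCL at the drain: ½ k_p (V_SG − |V_tp|)² = (V_DD − V_SG)/R.
Let x = V_SG − 1.26. Then 170 x² + x − 4.25 = 0, giving x = 0.155 V (positive root), so V_SG = 1.42 V.
I_D = (V_DD − V_SG)/R = (5.51 − 1.42) / 49.6 = 0.0826 mA.

I_D = 0.0826 mA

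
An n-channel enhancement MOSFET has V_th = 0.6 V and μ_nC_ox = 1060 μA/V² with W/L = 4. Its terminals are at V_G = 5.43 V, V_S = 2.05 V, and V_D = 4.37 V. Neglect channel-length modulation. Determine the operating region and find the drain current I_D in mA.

V_GS = V_G − V_S = 5.43 − 2.05 = 3.38 V; V_DS = V_D − V_S = 4.37 − 2.05 = 2.32 V.
k_n = μ_nC_ox · (W/L) = 4.24 mA/V².
V_ov = V_GS − V_th = 3.38 − 0.6 = 2.78 V.
Since V_DS = 2.32 V < V_ov = 2.78 V, the device is in the triode region.
I_D = k_n [V_ov · V_DS − ½ V_DS²] = 4.24 × [2.78 × 2.32 − 0.5 × 2.32²] = 15.9 mA.

Triode; I_D = 15.9 mA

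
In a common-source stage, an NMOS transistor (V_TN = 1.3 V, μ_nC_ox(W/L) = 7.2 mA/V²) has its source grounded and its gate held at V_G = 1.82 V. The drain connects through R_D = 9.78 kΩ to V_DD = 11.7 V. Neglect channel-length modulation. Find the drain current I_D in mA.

V_GS = V_G = 1.82 V, so V_ov = 1.82 − 1.3 = 0.52 V.
Assume saturation: I_D = ½ k_n V_ov² = 0.5 × 7.2 × 0.52² = 0.973 mA, giving V_DS = V_DD − I_D R_D = 11.7 − 0.973 × 9.78 = 2.18 V.
V_DS = 2.18 V ≥ V_ov = 0.52 V, confirming saturation.

I_D = 0.973 mA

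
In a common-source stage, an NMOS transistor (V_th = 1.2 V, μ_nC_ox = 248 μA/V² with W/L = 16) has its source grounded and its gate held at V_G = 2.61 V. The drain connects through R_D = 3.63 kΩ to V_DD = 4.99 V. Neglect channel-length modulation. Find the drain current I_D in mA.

V_GS = V_G = 2.61 V, so V_ov = 2.61 − 1.2 = 1.41 V.
k_n = μ_nC_ox · (W/L) = 3.968 mA/V².
Assume saturation: I_D = ½ k_n V_ov² = 0.5 × 3.968 × 1.41² = 3.94 mA, giving V_DS = V_DD − I_D R_D = 4.99 − 3.94 × 3.63 = -9.33 V.
But -9.33 V < V_ov = 1.41 V, so the device is actually in triode.
In triode I_D = k_n[V_ov V_DS − ½ V_DS²] and I_D = (V_DD − V_DS)/R_D. Equating: 7.2 V_DS² − 21.31 V_DS + 4.99 = 0, giving V_DS = 0.256 V (the root below V_ov).
I_D = (4.99 − 0.256) / 3.63 = 1.3 mA.

I_D = 1.30 mA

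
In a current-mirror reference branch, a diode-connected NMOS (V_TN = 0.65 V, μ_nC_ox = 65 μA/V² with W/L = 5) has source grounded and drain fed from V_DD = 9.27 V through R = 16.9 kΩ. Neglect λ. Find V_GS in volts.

V_GS = 2.25 V

With gate tied to drain, V_GS = V_DS ≥ V_GS − V_TN, so the device is in saturation.
k_n = μ_nC_ox · (W/L) = 0.325 mA/V².
KCL at the drain: ½ k_n (V_GS − V_TN)² = (V_DD − V_GS)/R.
Let x = V_GS − 0.65. Then 2.75 x² + x − 8.62 = 0, giving x = 1.6 V (positive root), so V_GS = 2.25 V.
I_D = (V_DD − V_GS)/R = (9.27 − 2.25) / 16.9 = 0.415 mA.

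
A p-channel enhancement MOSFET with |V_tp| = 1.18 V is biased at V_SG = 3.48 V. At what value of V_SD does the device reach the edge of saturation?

V_SD,sat = 2.30 V

The boundary between triode and saturation is V_SD = V_SG − |V_tp| = V_ov.
V_ov = 3.48 − 1.18 = 2.3 V.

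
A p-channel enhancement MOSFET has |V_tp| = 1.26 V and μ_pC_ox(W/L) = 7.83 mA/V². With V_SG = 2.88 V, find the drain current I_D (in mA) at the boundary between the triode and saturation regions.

I_D = 10.3 mA

At the boundary V_SD = V_ov = V_SG − |V_tp| = 2.88 − 1.26 = 1.62 V.
I_D = ½ k_p V_ov² = 0.5 × 7.83 × 1.62² = 10.3 mA.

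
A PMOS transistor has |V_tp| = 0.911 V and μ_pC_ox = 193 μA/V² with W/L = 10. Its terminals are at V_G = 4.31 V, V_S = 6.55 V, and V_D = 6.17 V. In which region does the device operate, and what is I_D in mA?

V_SG = V_S − V_G = 6.55 − 4.31 = 2.24 V; V_SD = V_S − V_D = 6.55 − 6.17 = 0.38 V.
k_p = μ_pC_ox · (W/L) = 1.93 mA/V².
V_ov = V_SG − |V_tp| = 2.24 − 0.911 = 1.33 V.
Since V_SD = 0.38 V < V_ov = 1.33 V, the device is in the triode region.
I_D = k_p [V_ov · V_SD − ½ V_SD²] = 1.93 × [1.33 × 0.38 − 0.5 × 0.38²] = 0.835 mA.

Triode; I_D = 0.835 mA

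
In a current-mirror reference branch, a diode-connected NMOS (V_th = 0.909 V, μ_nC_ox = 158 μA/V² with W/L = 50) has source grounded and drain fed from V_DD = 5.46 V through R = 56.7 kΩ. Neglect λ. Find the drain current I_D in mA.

With gate tied to drain, V_GS = V_DS ≥ V_GS − V_th, so the device is in saturation.
k_n = μ_nC_ox · (W/L) = 7.9 mA/V².
KCL at the drain: ½ k_n (V_GS − V_th)² = (V_DD − V_GS)/R.
Let x = V_GS − 0.909. Then 224 x² + x − 4.551 = 0, giving x = 0.14 V (positive root), so V_GS = 1.05 V.
I_D = (V_DD − V_GS)/R = (5.46 − 1.05) / 56.7 = 0.0778 mA.

I_D = 0.0778 mA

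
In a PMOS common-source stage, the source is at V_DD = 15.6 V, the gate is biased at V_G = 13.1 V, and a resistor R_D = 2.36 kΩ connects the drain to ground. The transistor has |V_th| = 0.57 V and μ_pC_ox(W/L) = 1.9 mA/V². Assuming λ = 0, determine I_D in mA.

I_D = 3.54 mA

V_SG = V_DD − V_G = 15.6 − 13.1 = 2.5 V, so V_ov = 2.5 − 0.57 = 1.93 V.
Assume saturation: I_D = ½ k_p V_ov² = 0.5 × 1.9 × 1.93² = 3.54 mA, giving V_SD = V_DD − I_D R_D = 15.6 − 3.54 × 2.36 = 7.25 V.
V_SD = 7.25 V ≥ V_ov = 1.93 V, confirming saturation.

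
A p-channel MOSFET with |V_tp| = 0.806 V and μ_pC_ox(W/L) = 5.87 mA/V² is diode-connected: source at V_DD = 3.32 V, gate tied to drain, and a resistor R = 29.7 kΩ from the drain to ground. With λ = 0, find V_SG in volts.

V_SG = 0.970 V

With gate tied to drain, V_SG = V_SD ≥ V_SG − |V_tp|, so the device is in saturation.
KCL at the drain: ½ k_p (V_SG − |V_tp|)² = (V_DD − V_SG)/R.
Let x = V_SG − 0.806. Then 87.2 x² + x − 2.514 = 0, giving x = 0.164 V (positive root), so V_SG = 0.97 V.
I_D = (V_DD − V_SG)/R = (3.32 − 0.97) / 29.7 = 0.0791 mA.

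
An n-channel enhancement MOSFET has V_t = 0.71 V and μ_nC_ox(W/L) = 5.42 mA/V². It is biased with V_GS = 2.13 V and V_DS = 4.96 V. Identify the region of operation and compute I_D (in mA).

V_ov = V_GS − V_t = 2.13 − 0.71 = 1.42 V.
Since V_DS = 4.96 V ≥ V_ov = 1.42 V, the device is in saturation.
I_D = ½ k_n V_ov² = 0.5 × 5.42 × 1.42² = 5.46 mA.

Saturation; I_D = 5.46 mA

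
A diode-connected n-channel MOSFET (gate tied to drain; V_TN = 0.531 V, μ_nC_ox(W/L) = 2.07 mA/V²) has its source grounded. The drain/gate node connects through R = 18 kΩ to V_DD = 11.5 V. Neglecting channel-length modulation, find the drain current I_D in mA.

I_D = 0.568 mA

With gate tied to drain, V_GS = V_DS ≥ V_GS − V_TN, so the device is in saturation.
KCL at the drain: ½ k_n (V_GS − V_TN)² = (V_DD − V_GS)/R.
Let x = V_GS − 0.531. Then 18.6 x² + x − 10.97 = 0, giving x = 0.741 V (positive root), so V_GS = 1.27 V.
I_D = (V_DD − V_GS)/R = (11.5 − 1.27) / 18 = 0.568 mA.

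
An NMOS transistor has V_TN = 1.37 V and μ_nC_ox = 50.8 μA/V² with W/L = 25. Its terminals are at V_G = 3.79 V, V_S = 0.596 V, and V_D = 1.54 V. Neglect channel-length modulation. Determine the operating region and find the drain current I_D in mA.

V_GS = V_G − V_S = 3.79 − 0.596 = 3.19 V; V_DS = V_D − V_S = 1.54 − 0.596 = 0.944 V.
k_n = μ_nC_ox · (W/L) = 1.27 mA/V².
V_ov = V_GS − V_TN = 3.19 − 1.37 = 1.82 V.
Since V_DS = 0.944 V < V_ov = 1.82 V, the device is in the triode region.
I_D = k_n [V_ov · V_DS − ½ V_DS²] = 1.27 × [1.82 × 0.944 − 0.5 × 0.944²] = 1.62 mA.

Triode; I_D = 1.62 mA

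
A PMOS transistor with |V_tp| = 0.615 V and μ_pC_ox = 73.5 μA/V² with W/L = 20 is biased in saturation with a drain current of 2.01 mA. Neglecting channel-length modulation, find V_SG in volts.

V_SG = 2.27 V

k_p = μ_pC_ox · (W/L) = 1.47 mA/V².
In saturation I_D = ½ k_p (V_SG − |V_tp|)², so V_SG − |V_tp| = √(2 I_D / k_p) = √(2 × 2.01 / 1.47) = 1.65 V.
V_SG = 0.615 + 1.65 = 2.27 V.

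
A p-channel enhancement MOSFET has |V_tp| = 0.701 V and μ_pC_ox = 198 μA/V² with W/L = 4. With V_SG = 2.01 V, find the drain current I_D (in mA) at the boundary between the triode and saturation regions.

At the boundary V_SD = V_ov = V_SG − |V_tp| = 2.01 − 0.701 = 1.31 V.
k_p = μ_pC_ox · (W/L) = 0.792 mA/V².
I_D = ½ k_p V_ov² = 0.5 × 0.792 × 1.31² = 0.679 mA.

I_D = 0.679 mA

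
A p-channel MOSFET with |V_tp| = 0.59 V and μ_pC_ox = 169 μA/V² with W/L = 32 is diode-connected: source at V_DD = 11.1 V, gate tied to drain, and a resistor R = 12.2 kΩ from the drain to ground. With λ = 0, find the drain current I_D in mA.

With gate tied to drain, V_SG = V_SD ≥ V_SG − |V_tp|, so the device is in saturation.
k_p = μ_pC_ox · (W/L) = 5.408 mA/V².
KCL at the drain: ½ k_p (V_SG − |V_tp|)² = (V_DD − V_SG)/R.
Let x = V_SG − 0.59. Then 33 x² + x − 10.51 = 0, giving x = 0.549 V (positive root), so V_SG = 1.14 V.
I_D = (V_DD − V_SG)/R = (11.1 − 1.14) / 12.2 = 0.816 mA.

I_D = 0.816 mA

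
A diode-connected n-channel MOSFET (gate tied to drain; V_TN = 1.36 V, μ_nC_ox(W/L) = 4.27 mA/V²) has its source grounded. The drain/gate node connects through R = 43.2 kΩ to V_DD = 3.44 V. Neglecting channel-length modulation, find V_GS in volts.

With gate tied to drain, V_GS = V_DS ≥ V_GS − V_TN, so the device is in saturation.
KCL at the drain: ½ k_n (V_GS − V_TN)² = (V_DD − V_GS)/R.
Let x = V_GS − 1.36. Then 92.2 x² + x − 2.08 = 0, giving x = 0.145 V (positive root), so V_GS = 1.5 V.
I_D = (V_DD − V_GS)/R = (3.44 − 1.5) / 43.2 = 0.0448 mA.

V_GS = 1.50 V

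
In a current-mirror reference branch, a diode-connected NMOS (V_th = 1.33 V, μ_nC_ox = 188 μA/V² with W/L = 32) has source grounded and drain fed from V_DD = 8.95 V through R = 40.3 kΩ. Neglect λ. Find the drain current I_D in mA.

With gate tied to drain, V_GS = V_DS ≥ V_GS − V_th, so the device is in saturation.
k_n = μ_nC_ox · (W/L) = 6.016 mA/V².
KCL at the drain: ½ k_n (V_GS − V_th)² = (V_DD − V_GS)/R.
Let x = V_GS − 1.33. Then 121 x² + x − 7.62 = 0, giving x = 0.247 V (positive root), so V_GS = 1.58 V.
I_D = (V_DD − V_GS)/R = (8.95 − 1.58) / 40.3 = 0.183 mA.

I_D = 0.183 mA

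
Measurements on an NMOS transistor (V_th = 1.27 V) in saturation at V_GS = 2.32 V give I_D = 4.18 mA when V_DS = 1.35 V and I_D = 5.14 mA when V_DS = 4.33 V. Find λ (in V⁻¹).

λ = 0.0860 V⁻¹

With V_GS fixed, I_D ∝ (1 + λ V_DS) in saturation, so I_D2/I_D1 = (1 + λ V_DS2)/(1 + λ V_DS1).
5.14/4.18 = 1.23 = (1 + 4.33 λ)/(1 + 1.35 λ).
Solving: λ (I_D1 V_DS2 − I_D2 V_DS1) = I_D2 − I_D1, so λ = (5.14 − 4.18) / (4.18 × 4.33 − 5.14 × 1.35) = 0.96 / 11.2 = 0.086 V⁻¹.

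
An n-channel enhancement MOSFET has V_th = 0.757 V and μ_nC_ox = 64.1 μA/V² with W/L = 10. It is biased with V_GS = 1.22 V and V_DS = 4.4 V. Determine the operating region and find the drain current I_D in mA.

k_n = μ_nC_ox · (W/L) = 0.641 mA/V².
V_ov = V_GS − V_th = 1.22 − 0.757 = 0.463 V.
Since V_DS = 4.4 V ≥ V_ov = 0.463 V, the device is in saturation.
I_D = ½ k_n V_ov² = 0.5 × 0.641 × 0.463² = 0.0687 mA.

Saturation; I_D = 0.0687 mA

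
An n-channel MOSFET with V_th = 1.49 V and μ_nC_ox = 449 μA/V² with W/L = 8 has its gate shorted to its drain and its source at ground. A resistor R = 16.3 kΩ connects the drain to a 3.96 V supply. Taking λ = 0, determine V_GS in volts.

V_GS = 1.76 V

With gate tied to drain, V_GS = V_DS ≥ V_GS − V_th, so the device is in saturation.
k_n = μ_nC_ox · (W/L) = 3.592 mA/V².
KCL at the drain: ½ k_n (V_GS − V_th)² = (V_DD − V_GS)/R.
Let x = V_GS − 1.49. Then 29.3 x² + x − 2.47 = 0, giving x = 0.274 V (positive root), so V_GS = 1.76 V.
I_D = (V_DD − V_GS)/R = (3.96 − 1.76) / 16.3 = 0.135 mA.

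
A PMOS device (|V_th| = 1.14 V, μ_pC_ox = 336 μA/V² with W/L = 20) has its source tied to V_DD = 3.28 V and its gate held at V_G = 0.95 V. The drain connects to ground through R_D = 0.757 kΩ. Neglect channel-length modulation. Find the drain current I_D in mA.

V_SG = V_DD − V_G = 3.28 − 0.95 = 2.33 V, so V_ov = 2.33 − 1.14 = 1.19 V.
k_p = μ_pC_ox · (W/L) = 6.72 mA/V².
Assume saturation: I_D = ½ k_p V_ov² = 0.5 × 6.72 × 1.19² = 4.76 mA, giving V_SD = V_DD − I_D R_D = 3.28 − 4.76 × 0.757 = -0.322 V.
But -0.322 V < V_ov = 1.19 V, so the device is actually in triode.
In triode I_D = k_p[V_ov V_SD − ½ V_SD²] and I_D = (V_DD − V_SD)/R_D. Equating: 2.54 V_SD² − 7.054 V_SD + 3.28 = 0, giving V_SD = 0.591 V (the root below V_ov).
I_D = (3.28 − 0.591) / 0.757 = 3.55 mA.

I_D = 3.55 mA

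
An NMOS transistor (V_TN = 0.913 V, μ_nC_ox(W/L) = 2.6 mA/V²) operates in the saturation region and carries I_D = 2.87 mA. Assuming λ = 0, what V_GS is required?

In saturation I_D = ½ k_n (V_GS − V_TN)², so V_GS − V_TN = √(2 I_D / k_n) = √(2 × 2.87 / 2.6) = 1.49 V.
V_GS = 0.913 + 1.49 = 2.4 V.

V_GS = 2.40 V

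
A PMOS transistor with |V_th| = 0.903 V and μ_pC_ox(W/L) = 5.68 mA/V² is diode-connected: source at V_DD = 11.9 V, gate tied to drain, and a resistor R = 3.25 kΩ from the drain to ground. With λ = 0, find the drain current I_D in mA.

With gate tied to drain, V_SG = V_SD ≥ V_SG − |V_th|, so the device is in saturation.
KCL at the drain: ½ k_p (V_SG − |V_th|)² = (V_DD − V_SG)/R.
Let x = V_SG − 0.903. Then 9.23 x² + x − 11 = 0, giving x = 1.04 V (positive root), so V_SG = 1.94 V.
I_D = (V_DD − V_SG)/R = (11.9 − 1.94) / 3.25 = 3.06 mA.

I_D = 3.06 mA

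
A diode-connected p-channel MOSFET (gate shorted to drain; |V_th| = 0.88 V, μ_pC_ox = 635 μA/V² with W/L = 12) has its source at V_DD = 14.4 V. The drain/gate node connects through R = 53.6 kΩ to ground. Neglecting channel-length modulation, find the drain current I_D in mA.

I_D = 0.247 mA

With gate tied to drain, V_SG = V_SD ≥ V_SG − |V_th|, so the device is in saturation.
k_p = μ_pC_ox · (W/L) = 7.62 mA/V².
KCL at the drain: ½ k_p (V_SG − |V_th|)² = (V_DD − V_SG)/R.
Let x = V_SG − 0.88. Then 204 x² + x − 13.52 = 0, giving x = 0.255 V (positive root), so V_SG = 1.13 V.
I_D = (V_DD − V_SG)/R = (14.4 − 1.13) / 53.6 = 0.247 mA.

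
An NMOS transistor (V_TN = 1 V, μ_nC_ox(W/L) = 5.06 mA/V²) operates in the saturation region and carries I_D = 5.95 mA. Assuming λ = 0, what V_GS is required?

V_GS = 2.53 V

In saturation I_D = ½ k_n (V_GS − V_TN)², so V_GS − V_TN = √(2 I_D / k_n) = √(2 × 5.95 / 5.06) = 1.53 V.
V_GS = 1 + 1.53 = 2.53 V.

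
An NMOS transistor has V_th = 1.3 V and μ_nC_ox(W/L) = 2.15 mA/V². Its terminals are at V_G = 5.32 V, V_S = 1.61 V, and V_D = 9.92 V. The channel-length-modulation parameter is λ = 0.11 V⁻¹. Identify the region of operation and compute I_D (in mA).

V_GS = V_G − V_S = 5.32 − 1.61 = 3.71 V; V_DS = V_D − V_S = 9.92 − 1.61 = 8.31 V.
V_ov = V_GS − V_th = 3.71 − 1.3 = 2.41 V.
Since V_DS = 8.31 V ≥ V_ov = 2.41 V, the device is in saturation.
I_D = ½ k_n V_ov² (1 + λ V_DS) = 0.5 × 2.15 × 2.41² × (1 + 0.11 × 8.31) = 12 mA.

Saturation; I_D = 12.0 mA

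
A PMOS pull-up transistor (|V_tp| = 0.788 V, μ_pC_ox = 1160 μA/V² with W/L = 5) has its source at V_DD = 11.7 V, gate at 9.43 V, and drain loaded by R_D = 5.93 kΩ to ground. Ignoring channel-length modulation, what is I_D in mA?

V_SG = V_DD − V_G = 11.7 − 9.43 = 2.27 V, so V_ov = 2.27 − 0.788 = 1.48 V.
k_p = μ_pC_ox · (W/L) = 5.8 mA/V².
Assume saturation: I_D = ½ k_p V_ov² = 0.5 × 5.8 × 1.48² = 6.37 mA, giving V_SD = V_DD − I_D R_D = 11.7 − 6.37 × 5.93 = -26.1 V.
But -26.1 V < V_ov = 1.48 V, so the device is actually in triode.
In triode I_D = k_p[V_ov V_SD − ½ V_SD²] and I_D = (V_DD − V_SD)/R_D. Equating: 17.2 V_SD² − 51.97 V_SD + 11.7 = 0, giving V_SD = 0.245 V (the root below V_ov).
I_D = (11.7 − 0.245) / 5.93 = 1.93 mA.

I_D = 1.93 mA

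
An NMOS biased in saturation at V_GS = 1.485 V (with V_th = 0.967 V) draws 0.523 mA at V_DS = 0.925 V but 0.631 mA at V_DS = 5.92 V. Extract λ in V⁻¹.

λ = 0.0430 V⁻¹

With V_GS fixed, I_D ∝ (1 + λ V_DS) in saturation, so I_D2/I_D1 = (1 + λ V_DS2)/(1 + λ V_DS1).
0.631/0.523 = 1.207 = (1 + 5.92 λ)/(1 + 0.925 λ).
Solving: λ (I_D1 V_DS2 − I_D2 V_DS1) = I_D2 − I_D1, so λ = (0.631 − 0.523) / (0.523 × 5.92 − 0.631 × 0.925) = 0.108 / 2.51 = 0.043 V⁻¹.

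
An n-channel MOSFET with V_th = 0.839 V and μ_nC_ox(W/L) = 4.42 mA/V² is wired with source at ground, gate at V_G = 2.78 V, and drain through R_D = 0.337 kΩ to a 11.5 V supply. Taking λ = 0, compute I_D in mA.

I_D = 8.33 mA

V_GS = V_G = 2.78 V, so V_ov = 2.78 − 0.839 = 1.94 V.
Assume saturation: I_D = ½ k_n V_ov² = 0.5 × 4.42 × 1.94² = 8.33 mA, giving V_DS = V_DD − I_D R_D = 11.5 − 8.33 × 0.337 = 8.69 V.
V_DS = 8.69 V ≥ V_ov = 1.94 V, confirming saturation.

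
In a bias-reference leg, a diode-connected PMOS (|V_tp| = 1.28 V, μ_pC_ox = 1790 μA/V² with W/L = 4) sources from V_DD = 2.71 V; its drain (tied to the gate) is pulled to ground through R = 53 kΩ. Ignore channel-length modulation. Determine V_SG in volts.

With gate tied to drain, V_SG = V_SD ≥ V_SG − |V_tp|, so the device is in saturation.
k_p = μ_pC_ox · (W/L) = 7.16 mA/V².
KCL at the drain: ½ k_p (V_SG − |V_tp|)² = (V_DD − V_SG)/R.
Let x = V_SG − 1.28. Then 190 x² + x − 1.43 = 0, giving x = 0.0842 V (positive root), so V_SG = 1.36 V.
I_D = (V_DD − V_SG)/R = (2.71 − 1.36) / 53 = 0.0254 mA.

V_SG = 1.36 V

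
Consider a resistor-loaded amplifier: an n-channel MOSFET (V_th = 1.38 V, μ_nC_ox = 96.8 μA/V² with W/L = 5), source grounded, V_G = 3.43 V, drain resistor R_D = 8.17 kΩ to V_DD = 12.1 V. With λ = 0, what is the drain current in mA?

V_GS = V_G = 3.43 V, so V_ov = 3.43 − 1.38 = 2.05 V.
k_n = μ_nC_ox · (W/L) = 0.484 mA/V².
Assume saturation: I_D = ½ k_n V_ov² = 0.5 × 0.484 × 2.05² = 1.02 mA, giving V_DS = V_DD − I_D R_D = 12.1 − 1.02 × 8.17 = 3.79 V.
V_DS = 3.79 V ≥ V_ov = 2.05 V, confirming saturation.

I_D = 1.02 mA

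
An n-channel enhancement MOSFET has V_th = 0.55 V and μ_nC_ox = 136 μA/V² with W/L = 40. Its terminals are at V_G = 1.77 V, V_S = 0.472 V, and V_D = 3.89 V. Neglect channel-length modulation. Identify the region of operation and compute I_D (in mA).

Saturation; I_D = 1.52 mA

V_GS = V_G − V_S = 1.77 − 0.472 = 1.3 V; V_DS = V_D − V_S = 3.89 − 0.472 = 3.42 V.
k_n = μ_nC_ox · (W/L) = 5.44 mA/V².
V_ov = V_GS − V_th = 1.3 − 0.55 = 0.748 V.
Since V_DS = 3.42 V ≥ V_ov = 0.748 V, the device is in saturation.
I_D = ½ k_n V_ov² = 0.5 × 5.44 × 0.748² = 1.52 mA.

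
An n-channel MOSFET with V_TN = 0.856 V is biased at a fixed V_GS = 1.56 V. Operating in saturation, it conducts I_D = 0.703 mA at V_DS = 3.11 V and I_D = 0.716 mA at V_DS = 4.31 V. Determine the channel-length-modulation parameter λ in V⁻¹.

With V_GS fixed, I_D ∝ (1 + λ V_DS) in saturation, so I_D2/I_D1 = (1 + λ V_DS2)/(1 + λ V_DS1).
0.716/0.703 = 1.018 = (1 + 4.31 λ)/(1 + 3.11 λ).
Solving: λ (I_D1 V_DS2 − I_D2 V_DS1) = I_D2 − I_D1, so λ = (0.716 − 0.703) / (0.703 × 4.31 − 0.716 × 3.11) = 0.013 / 0.803 = 0.0162 V⁻¹.

λ = 0.0162 V⁻¹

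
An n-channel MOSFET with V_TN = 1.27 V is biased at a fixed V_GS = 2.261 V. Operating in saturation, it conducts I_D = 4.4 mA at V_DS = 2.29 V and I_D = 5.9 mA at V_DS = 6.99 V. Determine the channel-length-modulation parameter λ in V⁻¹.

With V_GS fixed, I_D ∝ (1 + λ V_DS) in saturation, so I_D2/I_D1 = (1 + λ V_DS2)/(1 + λ V_DS1).
5.9/4.4 = 1.341 = (1 + 6.99 λ)/(1 + 2.29 λ).
Solving: λ (I_D1 V_DS2 − I_D2 V_DS1) = I_D2 − I_D1, so λ = (5.9 − 4.4) / (4.4 × 6.99 − 5.9 × 2.29) = 1.5 / 17.2 = 0.087 V⁻¹.

λ = 0.0870 V⁻¹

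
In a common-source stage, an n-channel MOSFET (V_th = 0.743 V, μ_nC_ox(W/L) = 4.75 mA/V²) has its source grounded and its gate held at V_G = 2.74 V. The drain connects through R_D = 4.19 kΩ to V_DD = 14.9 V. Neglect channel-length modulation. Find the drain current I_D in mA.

I_D = 3.46 mA

V_GS = V_G = 2.74 V, so V_ov = 2.74 − 0.743 = 2 V.
Assume saturation: I_D = ½ k_n V_ov² = 0.5 × 4.75 × 2² = 9.47 mA, giving V_DS = V_DD − I_D R_D = 14.9 − 9.47 × 4.19 = -24.8 V.
But -24.8 V < V_ov = 2 V, so the device is actually in triode.
In triode I_D = k_n[V_ov V_DS − ½ V_DS²] and I_D = (V_DD − V_DS)/R_D. Equating: 9.95 V_DS² − 40.75 V_DS + 14.9 = 0, giving V_DS = 0.406 V (the root below V_ov).
I_D = (14.9 − 0.406) / 4.19 = 3.46 mA.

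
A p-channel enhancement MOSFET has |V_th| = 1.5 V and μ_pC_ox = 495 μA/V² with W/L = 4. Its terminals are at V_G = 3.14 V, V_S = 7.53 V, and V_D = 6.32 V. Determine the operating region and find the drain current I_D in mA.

V_SG = V_S − V_G = 7.53 − 3.14 = 4.39 V; V_SD = V_S − V_D = 7.53 − 6.32 = 1.21 V.
k_p = μ_pC_ox · (W/L) = 1.98 mA/V².
V_ov = V_SG − |V_th| = 4.39 − 1.5 = 2.89 V.
Since V_SD = 1.21 V < V_ov = 2.89 V, the device is in the triode region.
I_D = k_p [V_ov · V_SD − ½ V_SD²] = 1.98 × [2.89 × 1.21 − 0.5 × 1.21²] = 5.47 mA.

Triode; I_D = 5.47 mA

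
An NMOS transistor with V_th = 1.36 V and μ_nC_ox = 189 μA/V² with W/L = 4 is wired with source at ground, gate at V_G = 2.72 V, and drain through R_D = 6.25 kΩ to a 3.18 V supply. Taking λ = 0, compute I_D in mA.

V_GS = V_G = 2.72 V, so V_ov = 2.72 − 1.36 = 1.36 V.
k_n = μ_nC_ox · (W/L) = 0.756 mA/V².
Assume saturation: I_D = ½ k_n V_ov² = 0.5 × 0.756 × 1.36² = 0.699 mA, giving V_DS = V_DD − I_D R_D = 3.18 − 0.699 × 6.25 = -1.19 V.
But -1.19 V < V_ov = 1.36 V, so the device is actually in triode.
In triode I_D = k_n[V_ov V_DS − ½ V_DS²] and I_D = (V_DD − V_DS)/R_D. Equating: 2.36 V_DS² − 7.426 V_DS + 3.18 = 0, giving V_DS = 0.511 V (the root below V_ov).
I_D = (3.18 − 0.511) / 6.25 = 0.427 mA.

I_D = 0.427 mA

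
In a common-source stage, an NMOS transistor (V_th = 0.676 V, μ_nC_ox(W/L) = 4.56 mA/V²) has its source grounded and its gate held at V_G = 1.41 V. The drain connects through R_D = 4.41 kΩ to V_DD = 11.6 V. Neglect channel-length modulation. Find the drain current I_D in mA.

I_D = 1.23 mA

V_GS = V_G = 1.41 V, so V_ov = 1.41 − 0.676 = 0.734 V.
Assume saturation: I_D = ½ k_n V_ov² = 0.5 × 4.56 × 0.734² = 1.23 mA, giving V_DS = V_DD − I_D R_D = 11.6 − 1.23 × 4.41 = 6.18 V.
V_DS = 6.18 V ≥ V_ov = 0.734 V, confirming saturation.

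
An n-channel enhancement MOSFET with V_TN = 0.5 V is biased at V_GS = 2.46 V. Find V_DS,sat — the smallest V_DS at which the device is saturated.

V_DS,sat = 1.96 V

The boundary between triode and saturation is V_DS = V_GS − V_TN = V_ov.
V_ov = 2.46 − 0.5 = 1.96 V.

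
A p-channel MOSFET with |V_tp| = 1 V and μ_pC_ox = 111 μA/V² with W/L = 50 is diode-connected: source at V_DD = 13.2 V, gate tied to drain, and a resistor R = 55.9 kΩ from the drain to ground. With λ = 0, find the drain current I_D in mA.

I_D = 0.213 mA

With gate tied to drain, V_SG = V_SD ≥ V_SG − |V_tp|, so the device is in saturation.
k_p = μ_pC_ox · (W/L) = 5.55 mA/V².
KCL at the drain: ½ k_p (V_SG − |V_tp|)² = (V_DD − V_SG)/R.
Let x = V_SG − 1. Then 155 x² + x − 12.2 = 0, giving x = 0.277 V (positive root), so V_SG = 1.28 V.
I_D = (V_DD − V_SG)/R = (13.2 − 1.28) / 55.9 = 0.213 mA.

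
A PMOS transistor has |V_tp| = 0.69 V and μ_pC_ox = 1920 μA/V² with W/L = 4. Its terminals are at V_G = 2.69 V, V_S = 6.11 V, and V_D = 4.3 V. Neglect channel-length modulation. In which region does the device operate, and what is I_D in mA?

Triode; I_D = 25.4 mA

V_SG = V_S − V_G = 6.11 − 2.69 = 3.42 V; V_SD = V_S − V_D = 6.11 − 4.3 = 1.81 V.
k_p = μ_pC_ox · (W/L) = 7.68 mA/V².
V_ov = V_SG − |V_tp| = 3.42 − 0.69 = 2.73 V.
Since V_SD = 1.81 V < V_ov = 2.73 V, the device is in the triode region.
I_D = k_p [V_ov · V_SD − ½ V_SD²] = 7.68 × [2.73 × 1.81 − 0.5 × 1.81²] = 25.4 mA.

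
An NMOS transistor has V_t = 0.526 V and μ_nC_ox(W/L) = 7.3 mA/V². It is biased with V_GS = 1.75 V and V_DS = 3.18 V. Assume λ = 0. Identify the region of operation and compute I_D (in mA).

Saturation; I_D = 5.47 mA

V_ov = V_GS − V_t = 1.75 − 0.526 = 1.22 V.
Since V_DS = 3.18 V ≥ V_ov = 1.22 V, the device is in saturation.
I_D = ½ k_n V_ov² = 0.5 × 7.3 × 1.22² = 5.47 mA.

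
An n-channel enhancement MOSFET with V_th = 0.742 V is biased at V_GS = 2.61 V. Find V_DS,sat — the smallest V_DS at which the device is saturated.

V_DS,sat = 1.87 V

The boundary between triode and saturation is V_DS = V_GS − V_th = V_ov.
V_ov = 2.61 − 0.742 = 1.87 V.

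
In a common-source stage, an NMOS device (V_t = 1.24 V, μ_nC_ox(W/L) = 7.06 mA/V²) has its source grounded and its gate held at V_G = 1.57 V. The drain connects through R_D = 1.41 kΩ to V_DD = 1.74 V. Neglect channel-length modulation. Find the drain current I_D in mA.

I_D = 0.384 mA

V_GS = V_G = 1.57 V, so V_ov = 1.57 − 1.24 = 0.33 V.
Assume saturation: I_D = ½ k_n V_ov² = 0.5 × 7.06 × 0.33² = 0.384 mA, giving V_DS = V_DD − I_D R_D = 1.74 − 0.384 × 1.41 = 1.2 V.
V_DS = 1.2 V ≥ V_ov = 0.33 V, confirming saturation.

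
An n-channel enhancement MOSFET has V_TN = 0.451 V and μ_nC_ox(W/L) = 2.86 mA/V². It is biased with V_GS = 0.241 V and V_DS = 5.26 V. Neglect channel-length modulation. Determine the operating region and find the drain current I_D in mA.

V_GS = 0.241 V < V_TN = 0.451 V, so the transistor is in cutoff.

Cutoff; I_D = 0 mA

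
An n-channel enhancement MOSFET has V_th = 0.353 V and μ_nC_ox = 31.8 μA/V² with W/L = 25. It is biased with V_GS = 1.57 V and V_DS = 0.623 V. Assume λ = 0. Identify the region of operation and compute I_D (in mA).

k_n = μ_nC_ox · (W/L) = 0.795 mA/V².
V_ov = V_GS − V_th = 1.57 − 0.353 = 1.22 V.
Since V_DS = 0.623 V < V_ov = 1.22 V, the device is in the triode region.
I_D = k_n [V_ov · V_DS − ½ V_DS²] = 0.795 × [1.22 × 0.623 − 0.5 × 0.623²] = 0.448 mA.

Triode; I_D = 0.448 mA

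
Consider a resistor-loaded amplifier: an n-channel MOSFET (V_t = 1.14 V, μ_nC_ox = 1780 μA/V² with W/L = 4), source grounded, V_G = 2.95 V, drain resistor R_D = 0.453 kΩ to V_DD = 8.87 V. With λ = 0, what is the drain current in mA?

V_GS = V_G = 2.95 V, so V_ov = 2.95 − 1.14 = 1.81 V.
k_n = μ_nC_ox · (W/L) = 7.12 mA/V².
Assume saturation: I_D = ½ k_n V_ov² = 0.5 × 7.12 × 1.81² = 11.7 mA, giving V_DS = V_DD − I_D R_D = 8.87 − 11.7 × 0.453 = 3.59 V.
V_DS = 3.59 V ≥ V_ov = 1.81 V, confirming saturation.

I_D = 11.7 mA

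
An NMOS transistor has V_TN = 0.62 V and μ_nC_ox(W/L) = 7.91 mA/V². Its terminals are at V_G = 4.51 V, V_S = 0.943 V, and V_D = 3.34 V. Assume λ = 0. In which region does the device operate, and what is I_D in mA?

V_GS = V_G − V_S = 4.51 − 0.943 = 3.57 V; V_DS = V_D − V_S = 3.34 − 0.943 = 2.4 V.
V_ov = V_GS − V_TN = 3.57 − 0.62 = 2.95 V.
Since V_DS = 2.4 V < V_ov = 2.95 V, the device is in the triode region.
I_D = k_n [V_ov · V_DS − ½ V_DS²] = 7.91 × [2.95 × 2.4 − 0.5 × 2.4²] = 33.2 mA.

Triode; I_D = 33.2 mA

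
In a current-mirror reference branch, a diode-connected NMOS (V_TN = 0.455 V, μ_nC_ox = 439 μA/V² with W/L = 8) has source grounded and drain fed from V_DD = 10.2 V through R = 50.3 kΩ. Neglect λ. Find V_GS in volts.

With gate tied to drain, V_GS = V_DS ≥ V_GS − V_TN, so the device is in saturation.
k_n = μ_nC_ox · (W/L) = 3.512 mA/V².
KCL at the drain: ½ k_n (V_GS − V_TN)² = (V_DD − V_GS)/R.
Let x = V_GS − 0.455. Then 88.3 x² + x − 9.745 = 0, giving x = 0.327 V (positive root), so V_GS = 0.782 V.
I_D = (V_DD − V_GS)/R = (10.2 − 0.782) / 50.3 = 0.187 mA.

V_GS = 0.782 V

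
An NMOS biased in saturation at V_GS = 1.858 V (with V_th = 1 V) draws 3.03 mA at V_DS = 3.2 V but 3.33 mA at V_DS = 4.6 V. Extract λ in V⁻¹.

λ = 0.0914 V⁻¹

With V_GS fixed, I_D ∝ (1 + λ V_DS) in saturation, so I_D2/I_D1 = (1 + λ V_DS2)/(1 + λ V_DS1).
3.33/3.03 = 1.099 = (1 + 4.6 λ)/(1 + 3.2 λ).
Solving: λ (I_D1 V_DS2 − I_D2 V_DS1) = I_D2 − I_D1, so λ = (3.33 − 3.03) / (3.03 × 4.6 − 3.33 × 3.2) = 0.3 / 3.28 = 0.0914 V⁻¹.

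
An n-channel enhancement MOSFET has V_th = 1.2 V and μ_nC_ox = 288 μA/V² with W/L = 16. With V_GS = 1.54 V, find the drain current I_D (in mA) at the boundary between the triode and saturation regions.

I_D = 0.266 mA

At the boundary V_DS = V_ov = V_GS − V_th = 1.54 − 1.2 = 0.34 V.
k_n = μ_nC_ox · (W/L) = 4.608 mA/V².
I_D = ½ k_n V_ov² = 0.5 × 4.608 × 0.34² = 0.266 mA.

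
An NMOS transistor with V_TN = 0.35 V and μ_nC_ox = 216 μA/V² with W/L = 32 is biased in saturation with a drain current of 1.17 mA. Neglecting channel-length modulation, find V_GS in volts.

V_GS = 0.932 V

k_n = μ_nC_ox · (W/L) = 6.912 mA/V².
In saturation I_D = ½ k_n (V_GS − V_TN)², so V_GS − V_TN = √(2 I_D / k_n) = √(2 × 1.17 / 6.912) = 0.582 V.
V_GS = 0.35 + 0.582 = 0.932 V.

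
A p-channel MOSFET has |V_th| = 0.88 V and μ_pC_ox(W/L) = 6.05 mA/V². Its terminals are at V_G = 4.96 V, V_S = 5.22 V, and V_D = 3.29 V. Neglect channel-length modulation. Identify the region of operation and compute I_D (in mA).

V_SG = V_S − V_G = 5.22 − 4.96 = 0.26 V; V_SD = V_S − V_D = 5.22 − 3.29 = 1.93 V.
V_SG = 0.26 V < |V_th| = 0.88 V, so the transistor is in cutoff.

Cutoff; I_D = 0 mA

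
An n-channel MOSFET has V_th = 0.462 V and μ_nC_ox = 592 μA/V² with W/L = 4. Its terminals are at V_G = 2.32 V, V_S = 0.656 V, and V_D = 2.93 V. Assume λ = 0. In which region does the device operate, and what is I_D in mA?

V_GS = V_G − V_S = 2.32 − 0.656 = 1.66 V; V_DS = V_D − V_S = 2.93 − 0.656 = 2.27 V.
k_n = μ_nC_ox · (W/L) = 2.368 mA/V².
V_ov = V_GS − V_th = 1.66 − 0.462 = 1.2 V.
Since V_DS = 2.27 V ≥ V_ov = 1.2 V, the device is in saturation.
I_D = ½ k_n V_ov² = 0.5 × 2.368 × 1.2² = 1.71 mA.

Saturation; I_D = 1.71 mA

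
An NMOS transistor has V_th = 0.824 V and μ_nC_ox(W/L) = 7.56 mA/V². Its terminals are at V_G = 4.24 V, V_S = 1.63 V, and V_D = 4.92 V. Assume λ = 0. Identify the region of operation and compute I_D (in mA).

V_GS = V_G − V_S = 4.24 − 1.63 = 2.61 V; V_DS = V_D − V_S = 4.92 − 1.63 = 3.29 V.
V_ov = V_GS − V_th = 2.61 − 0.824 = 1.79 V.
Since V_DS = 3.29 V ≥ V_ov = 1.79 V, the device is in saturation.
I_D = ½ k_n V_ov² = 0.5 × 7.56 × 1.79² = 12.1 mA.

Saturation; I_D = 12.1 mA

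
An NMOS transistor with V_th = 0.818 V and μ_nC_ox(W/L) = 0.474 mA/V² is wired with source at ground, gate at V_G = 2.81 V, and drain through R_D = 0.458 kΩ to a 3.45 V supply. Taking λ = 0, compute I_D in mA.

I_D = 0.940 mA

V_GS = V_G = 2.81 V, so V_ov = 2.81 − 0.818 = 1.99 V.
Assume saturation: I_D = ½ k_n V_ov² = 0.5 × 0.474 × 1.99² = 0.94 mA, giving V_DS = V_DD − I_D R_D = 3.45 − 0.94 × 0.458 = 3.02 V.
V_DS = 3.02 V ≥ V_ov = 1.99 V, confirming saturation.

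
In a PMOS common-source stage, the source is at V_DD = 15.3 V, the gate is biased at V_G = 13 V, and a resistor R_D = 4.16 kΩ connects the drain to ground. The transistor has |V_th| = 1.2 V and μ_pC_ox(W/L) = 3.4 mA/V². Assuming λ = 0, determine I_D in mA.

I_D = 2.06 mA

V_SG = V_DD − V_G = 15.3 − 13 = 2.3 V, so V_ov = 2.3 − 1.2 = 1.1 V.
Assume saturation: I_D = ½ k_p V_ov² = 0.5 × 3.4 × 1.1² = 2.06 mA, giving V_SD = V_DD − I_D R_D = 15.3 − 2.06 × 4.16 = 6.74 V.
V_SD = 6.74 V ≥ V_ov = 1.1 V, confirming saturation.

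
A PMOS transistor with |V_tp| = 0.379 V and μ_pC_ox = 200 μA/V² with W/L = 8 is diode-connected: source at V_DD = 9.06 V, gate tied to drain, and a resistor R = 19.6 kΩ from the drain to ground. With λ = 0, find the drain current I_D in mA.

With gate tied to drain, V_SG = V_SD ≥ V_SG − |V_tp|, so the device is in saturation.
k_p = μ_pC_ox · (W/L) = 1.6 mA/V².
KCL at the drain: ½ k_p (V_SG − |V_tp|)² = (V_DD − V_SG)/R.
Let x = V_SG − 0.379. Then 15.7 x² + x − 8.681 = 0, giving x = 0.713 V (positive root), so V_SG = 1.09 V.
I_D = (V_DD − V_SG)/R = (9.06 − 1.09) / 19.6 = 0.407 mA.

I_D = 0.407 mA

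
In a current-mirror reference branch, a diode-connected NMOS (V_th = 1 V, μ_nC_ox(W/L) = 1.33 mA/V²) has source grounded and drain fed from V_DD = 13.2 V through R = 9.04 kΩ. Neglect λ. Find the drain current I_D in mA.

With gate tied to drain, V_GS = V_DS ≥ V_GS − V_th, so the device is in saturation.
KCL at the drain: ½ k_n (V_GS − V_th)² = (V_DD − V_GS)/R.
Let x = V_GS − 1. Then 6.01 x² + x − 12.2 = 0, giving x = 1.34 V (positive root), so V_GS = 2.34 V.
I_D = (V_DD − V_GS)/R = (13.2 − 2.34) / 9.04 = 1.2 mA.

I_D = 1.20 mA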